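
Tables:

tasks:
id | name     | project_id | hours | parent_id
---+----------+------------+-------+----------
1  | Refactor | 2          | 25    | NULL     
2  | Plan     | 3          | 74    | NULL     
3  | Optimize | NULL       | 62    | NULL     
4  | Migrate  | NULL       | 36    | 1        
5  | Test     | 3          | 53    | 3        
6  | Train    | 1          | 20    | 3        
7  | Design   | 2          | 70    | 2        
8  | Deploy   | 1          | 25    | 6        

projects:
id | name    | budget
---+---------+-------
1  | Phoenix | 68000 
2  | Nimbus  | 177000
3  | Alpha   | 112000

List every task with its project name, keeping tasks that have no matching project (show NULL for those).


LEFT JOIN keeps every row from tasks (the left table); where project_id has no match in projects, the project columns become NULL. Walk through each task:
  - task 1 (Refactor): project_id=2 -> matches Nimbus
  - task 2 (Plan): project_id=3 -> matches Alpha
  - task 3 (Optimize): project_id=NULL, no match -> kept with NULL
  - task 4 (Migrate): project_id=NULL, no match -> kept with NULL
  - task 5 (Test): project_id=3 -> matches Alpha
  - task 6 (Train): project_id=1 -> matches Phoenix
  - task 7 (Design): project_id=2 -> matches Nimbus
  - task 8 (Deploy): project_id=1 -> matches Phoenix
All 8 rows appear; 2 have NULL project.

SQL:
SELECT a.name, b.name AS project
FROM tasks a
LEFT JOIN projects b ON a.project_id = b.id

Result:
name     | project
---------+--------
Refactor | Nimbus 
Plan     | Alpha  
Optimize | NULL   
Migrate  | NULL   
Test     | Alpha  
Train    | Phoenix
Design   | Nimbus 
Deploy   | Phoenix


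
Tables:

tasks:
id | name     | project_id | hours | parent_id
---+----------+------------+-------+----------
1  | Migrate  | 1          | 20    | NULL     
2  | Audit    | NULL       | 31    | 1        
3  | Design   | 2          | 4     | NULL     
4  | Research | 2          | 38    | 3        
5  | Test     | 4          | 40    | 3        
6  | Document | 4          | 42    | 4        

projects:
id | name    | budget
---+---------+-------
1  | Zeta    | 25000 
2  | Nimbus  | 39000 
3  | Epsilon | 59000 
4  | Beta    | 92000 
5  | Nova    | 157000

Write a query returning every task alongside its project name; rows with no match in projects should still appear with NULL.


LEFT JOIN keeps every row from tasks (the left table); where project_id has no match in projects, the project columns become NULL. Walk through each task:
  - task 1 (Migrate): project_id=1 -> matches Zeta
  - task 2 (Audit): project_id=NULL, no match -> kept with NULL
  - task 3 (Design): project_id=2 -> matches Nimbus
  - task 4 (Research): project_id=2 -> matches Nimbus
  - task 5 (Test): project_id=4 -> matches Beta
  - task 6 (Document): project_id=4 -> matches Beta
All 6 rows appear; 1 has NULL project.

SQL:
SELECT a.name, b.name AS project
FROM tasks a
LEFT JOIN projects b ON a.project_id = b.id

Result:
name     | project
---------+--------
Migrate  | Zeta   
Audit    | NULL   
Design   | Nimbus 
Research | Nimbus 
Test     | Beta   
Document | Beta   


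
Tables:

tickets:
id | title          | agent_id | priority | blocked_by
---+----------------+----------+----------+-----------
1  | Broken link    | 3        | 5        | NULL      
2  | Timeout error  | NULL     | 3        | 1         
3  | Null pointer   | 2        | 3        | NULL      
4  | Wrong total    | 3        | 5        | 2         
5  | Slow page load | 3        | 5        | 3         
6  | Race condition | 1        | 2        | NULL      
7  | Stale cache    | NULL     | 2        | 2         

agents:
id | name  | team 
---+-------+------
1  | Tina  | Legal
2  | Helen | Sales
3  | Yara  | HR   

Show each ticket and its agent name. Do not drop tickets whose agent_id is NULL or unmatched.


LEFT JOIN keeps every row from tickets (the left table); where agent_id has no match in agents, the agent columns become NULL. Walk through each ticket:
  - ticket 1 (Broken link): agent_id=3 -> matches Yara
  - ticket 2 (Timeout error): agent_id=NULL, no match -> kept with NULL
  - ticket 3 (Null pointer): agent_id=2 -> matches Helen
  - ticket 4 (Wrong total): agent_id=3 -> matches Yara
  - ticket 5 (Slow page load): agent_id=3 -> matches Yara
  - ticket 6 (Race condition): agent_id=1 -> matches Tina
  - ticket 7 (Stale cache): agent_id=NULL, no match -> kept with NULL
All 7 rows appear; 2 have NULL agent.

SQL:
SELECT a.title, b.name AS agent
FROM tickets a
LEFT JOIN agents b ON a.agent_id = b.id

Result:
title          | agent
---------------+------
Broken link    | Yara 
Timeout error  | NULL 
Null pointer   | Helen
Wrong total    | Yara 
Slow page load | Yara 
Race condition | Tina 
Stale cache    | NULL 


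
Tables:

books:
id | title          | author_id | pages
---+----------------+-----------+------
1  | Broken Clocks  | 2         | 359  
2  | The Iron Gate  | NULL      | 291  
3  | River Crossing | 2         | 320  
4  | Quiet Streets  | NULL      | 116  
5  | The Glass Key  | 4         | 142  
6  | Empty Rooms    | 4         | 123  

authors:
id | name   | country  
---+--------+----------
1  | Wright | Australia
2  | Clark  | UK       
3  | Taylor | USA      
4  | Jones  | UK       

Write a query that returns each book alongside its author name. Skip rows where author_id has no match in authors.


INNER JOIN keeps only books rows whose author_id matches an id in authors. Walk through each book:
  - book 1 (Broken Clocks): author_id=2 -> matches Clark
  - book 2 (The Iron Gate): author_id=NULL, no match -> dropped
  - book 3 (River Crossing): author_id=2 -> matches Clark
  - book 4 (Quiet Streets): author_id=NULL, no match -> dropped
  - book 5 (The Glass Key): author_id=4 -> matches Jones
  - book 6 (Empty Rooms): author_id=4 -> matches Jones
So 2 of 6 rows are dropped.

SQL:
SELECT a.title, b.name AS author
FROM books a
INNER JOIN authors b ON a.author_id = b.id

Result:
title          | author
---------------+-------
Broken Clocks  | Clark 
River Crossing | Clark 
The Glass Key  | Jones 
Empty Rooms    | Jones 


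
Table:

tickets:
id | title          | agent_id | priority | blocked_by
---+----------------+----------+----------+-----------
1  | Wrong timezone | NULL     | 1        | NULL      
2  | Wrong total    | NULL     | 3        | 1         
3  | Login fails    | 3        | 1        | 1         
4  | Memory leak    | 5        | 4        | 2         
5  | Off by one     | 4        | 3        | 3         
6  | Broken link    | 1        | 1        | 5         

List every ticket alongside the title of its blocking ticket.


This is a self-join: tickets is joined to a second copy of itself, matching each row's blocked_by to another row's id. Use LEFT JOIN so rows with blocked_by=NULL are kept.
  - ticket 1 (Wrong timezone): blocked_by=NULL -> NULL
  - ticket 2 (Wrong total): blocked_by=1 -> Wrong timezone
  - ticket 3 (Login fails): blocked_by=1 -> Wrong timezone
  - ticket 4 (Memory leak): blocked_by=2 -> Wrong total
  - ticket 5 (Off by one): blocked_by=3 -> Login fails
  - ticket 6 (Broken link): blocked_by=5 -> Off by one

SQL:
SELECT a.title AS item, b.title AS blocked_by
FROM tickets a
LEFT JOIN tickets b ON a.blocked_by = b.id

Result:
item           | blocked_by    
---------------+---------------
Wrong timezone | NULL          
Wrong total    | Wrong timezone
Login fails    | Wrong timezone
Memory leak    | Wrong total   
Off by one     | Login fails   
Broken link    | Off by one    


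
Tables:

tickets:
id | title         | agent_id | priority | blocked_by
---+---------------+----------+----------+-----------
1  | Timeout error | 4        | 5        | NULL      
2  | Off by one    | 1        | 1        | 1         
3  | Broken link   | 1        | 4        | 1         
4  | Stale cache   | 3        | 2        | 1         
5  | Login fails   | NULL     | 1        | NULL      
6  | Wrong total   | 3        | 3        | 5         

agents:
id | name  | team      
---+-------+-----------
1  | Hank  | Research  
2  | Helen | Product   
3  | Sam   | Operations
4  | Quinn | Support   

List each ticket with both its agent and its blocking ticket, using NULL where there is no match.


Two LEFT JOINs from the same base table tickets: one to agents via agent_id, one to tickets itself via blocked_by. Both are LEFT so every ticket is preserved.
Match against agents:
  - ticket 1 (Timeout error): agent_id=4 -> matches Quinn
  - ticket 2 (Off by one): agent_id=1 -> matches Hank
  - ticket 3 (Broken link): agent_id=1 -> matches Hank
  - ticket 4 (Stale cache): agent_id=3 -> matches Sam
  - ticket 5 (Login fails): agent_id=NULL, no match -> kept with NULL
  - ticket 6 (Wrong total): agent_id=3 -> matches Sam
Match against tickets (self):
  - ticket 1 (Timeout error): blocked_by=NULL -> NULL
  - ticket 2 (Off by one): blocked_by=1 -> Timeout error
  - ticket 3 (Broken link): blocked_by=1 -> Timeout error
  - ticket 4 (Stale cache): blocked_by=1 -> Timeout error
  - ticket 5 (Login fails): blocked_by=NULL -> NULL
  - ticket 6 (Wrong total): blocked_by=5 -> Login fails

SQL:
SELECT a.title, b.name AS agent, c.title AS blocked_by
FROM tickets a
LEFT JOIN agents b ON a.agent_id = b.id
LEFT JOIN tickets c ON a.blocked_by = c.id

Result:
title         | agent | blocked_by   
--------------+-------+--------------
Timeout error | Quinn | NULL         
Off by one    | Hank  | Timeout error
Broken link   | Hank  | Timeout error
Stale cache   | Sam   | Timeout error
Login fails   | NULL  | NULL         
Wrong total   | Sam   | Login fails  


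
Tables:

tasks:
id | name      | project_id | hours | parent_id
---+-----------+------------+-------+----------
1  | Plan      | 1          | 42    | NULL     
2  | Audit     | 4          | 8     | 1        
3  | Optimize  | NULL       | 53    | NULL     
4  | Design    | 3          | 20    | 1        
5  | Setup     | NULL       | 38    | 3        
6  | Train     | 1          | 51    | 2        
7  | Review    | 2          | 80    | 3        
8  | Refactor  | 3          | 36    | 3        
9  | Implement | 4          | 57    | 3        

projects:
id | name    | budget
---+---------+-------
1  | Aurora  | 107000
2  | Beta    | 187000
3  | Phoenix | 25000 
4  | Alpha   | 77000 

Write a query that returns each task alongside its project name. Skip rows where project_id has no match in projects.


INNER JOIN keeps only tasks rows whose project_id matches an id in projects. Walk through each task:
  - task 1 (Plan): project_id=1 -> matches Aurora
  - task 2 (Audit): project_id=4 -> matches Alpha
  - task 3 (Optimize): project_id=NULL, no match -> dropped
  - task 4 (Design): project_id=3 -> matches Phoenix
  - task 5 (Setup): project_id=NULL, no match -> dropped
  - task 6 (Train): project_id=1 -> matches Aurora
  - task 7 (Review): project_id=2 -> matches Beta
  - task 8 (Refactor): project_id=3 -> matches Phoenix
  - task 9 (Implement): project_id=4 -> matches Alpha
So 2 of 9 rows are dropped.

SQL:
SELECT a.name, b.name AS project
FROM tasks a
INNER JOIN projects b ON a.project_id = b.id

Result:
name      | project
----------+--------
Plan      | Aurora 
Audit     | Alpha  
Design    | Phoenix
Train     | Aurora 
Review    | Beta   
Refactor  | Phoenix
Implement | Alpha  


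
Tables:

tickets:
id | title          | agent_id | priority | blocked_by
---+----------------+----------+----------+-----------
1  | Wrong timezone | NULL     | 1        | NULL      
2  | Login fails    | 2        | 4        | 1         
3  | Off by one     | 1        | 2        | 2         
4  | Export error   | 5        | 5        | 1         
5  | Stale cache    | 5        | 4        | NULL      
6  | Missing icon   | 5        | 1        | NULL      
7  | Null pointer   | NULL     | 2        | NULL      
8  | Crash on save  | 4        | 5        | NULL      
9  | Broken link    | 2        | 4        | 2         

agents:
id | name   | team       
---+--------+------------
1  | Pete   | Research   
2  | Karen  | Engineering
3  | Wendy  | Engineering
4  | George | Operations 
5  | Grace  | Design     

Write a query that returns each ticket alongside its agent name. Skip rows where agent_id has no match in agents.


INNER JOIN keeps only tickets rows whose agent_id matches an id in agents. Walk through each ticket:
  - ticket 1 (Wrong timezone): agent_id=NULL, no match -> dropped
  - ticket 2 (Login fails): agent_id=2 -> matches Karen
  - ticket 3 (Off by one): agent_id=1 -> matches Pete
  - ticket 4 (Export error): agent_id=5 -> matches Grace
  - ticket 5 (Stale cache): agent_id=5 -> matches Grace
  - ticket 6 (Missing icon): agent_id=5 -> matches Grace
  - ticket 7 (Null pointer): agent_id=NULL, no match -> dropped
  - ticket 8 (Crash on save): agent_id=4 -> matches George
  - ticket 9 (Broken link): agent_id=2 -> matches Karen
So 2 of 9 rows are dropped.

SQL:
SELECT a.title, b.name AS agent
FROM tickets a
INNER JOIN agents b ON a.agent_id = b.id

Result:
title         | agent 
--------------+-------
Login fails   | Karen 
Off by one    | Pete  
Export error  | Grace 
Stale cache   | Grace 
Missing icon  | Grace 
Crash on save | George
Broken link   | Karen 


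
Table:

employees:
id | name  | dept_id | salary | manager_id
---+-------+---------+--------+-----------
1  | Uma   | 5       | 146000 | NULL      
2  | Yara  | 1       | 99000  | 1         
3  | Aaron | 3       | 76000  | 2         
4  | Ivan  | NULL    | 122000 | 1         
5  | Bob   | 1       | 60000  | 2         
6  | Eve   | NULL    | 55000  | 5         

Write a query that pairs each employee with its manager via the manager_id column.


This is a self-join: employees is joined to a second copy of itself, matching each row's manager_id to another row's id. Use LEFT JOIN so rows with manager_id=NULL are kept.
  - employee 1 (Uma): manager_id=NULL -> NULL
  - employee 2 (Yara): manager_id=1 -> Uma
  - employee 3 (Aaron): manager_id=2 -> Yara
  - employee 4 (Ivan): manager_id=1 -> Uma
  - employee 5 (Bob): manager_id=2 -> Yara
  - employee 6 (Eve): manager_id=5 -> Bob

SQL:
SELECT a.name AS item, b.name AS manager
FROM employees a
LEFT JOIN employees b ON a.manager_id = b.id

Result:
item  | manager
------+--------
Uma   | NULL   
Yara  | Uma    
Aaron | Yara   
Ivan  | Uma    
Bob   | Yara   
Eve   | Bob    


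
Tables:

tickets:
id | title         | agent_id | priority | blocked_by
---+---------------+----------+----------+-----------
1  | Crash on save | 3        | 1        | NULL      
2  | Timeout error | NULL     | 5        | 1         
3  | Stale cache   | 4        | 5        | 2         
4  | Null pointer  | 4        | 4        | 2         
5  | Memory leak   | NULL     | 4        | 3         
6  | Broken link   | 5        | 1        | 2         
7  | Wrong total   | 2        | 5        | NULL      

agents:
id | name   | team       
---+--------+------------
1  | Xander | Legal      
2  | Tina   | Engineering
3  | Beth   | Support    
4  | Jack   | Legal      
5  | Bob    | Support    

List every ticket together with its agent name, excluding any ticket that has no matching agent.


INNER JOIN keeps only tickets rows whose agent_id matches an id in agents. Walk through each ticket:
  - ticket 1 (Crash on save): agent_id=3 -> matches Beth
  - ticket 2 (Timeout error): agent_id=NULL, no match -> dropped
  - ticket 3 (Stale cache): agent_id=4 -> matches Jack
  - ticket 4 (Null pointer): agent_id=4 -> matches Jack
  - ticket 5 (Memory leak): agent_id=NULL, no match -> dropped
  - ticket 6 (Broken link): agent_id=5 -> matches Bob
  - ticket 7 (Wrong total): agent_id=2 -> matches Tina
So 2 of 7 rows are dropped.

SQL:
SELECT a.title, b.name AS agent
FROM tickets a
INNER JOIN agents b ON a.agent_id = b.id

Result:
title         | agent
--------------+------
Crash on save | Beth 
Stale cache   | Jack 
Null pointer  | Jack 
Broken link   | Bob  
Wrong total   | Tina 


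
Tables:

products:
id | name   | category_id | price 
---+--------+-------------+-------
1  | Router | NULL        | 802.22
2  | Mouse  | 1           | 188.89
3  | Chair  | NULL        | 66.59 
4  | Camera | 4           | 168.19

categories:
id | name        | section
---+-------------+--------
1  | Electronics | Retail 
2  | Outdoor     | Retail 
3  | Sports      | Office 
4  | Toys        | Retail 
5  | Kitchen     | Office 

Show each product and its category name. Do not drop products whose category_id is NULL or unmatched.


LEFT JOIN keeps every row from products (the left table); where category_id has no match in categories, the category columns become NULL. Walk through each product:
  - product 1 (Router): category_id=NULL, no match -> kept with NULL
  - product 2 (Mouse): category_id=1 -> matches Electronics
  - product 3 (Chair): category_id=NULL, no match -> kept with NULL
  - product 4 (Camera): category_id=4 -> matches Toys
All 4 rows appear; 2 have NULL category.

SQL:
SELECT a.name, b.name AS category
FROM products a
LEFT JOIN categories b ON a.category_id = b.id

Result:
name   | category   
-------+------------
Router | NULL       
Mouse  | Electronics
Chair  | NULL       
Camera | Toys       


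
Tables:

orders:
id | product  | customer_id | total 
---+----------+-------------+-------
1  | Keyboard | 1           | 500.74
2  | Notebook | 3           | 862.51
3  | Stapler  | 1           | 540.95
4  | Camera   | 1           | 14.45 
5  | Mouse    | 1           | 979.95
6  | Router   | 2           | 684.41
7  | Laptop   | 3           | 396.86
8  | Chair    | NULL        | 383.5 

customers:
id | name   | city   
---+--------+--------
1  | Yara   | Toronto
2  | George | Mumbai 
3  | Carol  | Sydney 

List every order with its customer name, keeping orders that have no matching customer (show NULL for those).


LEFT JOIN keeps every row from orders (the left table); where customer_id has no match in customers, the customer columns become NULL. Walk through each order:
  - order 1 (Keyboard): customer_id=1 -> matches Yara
  - order 2 (Notebook): customer_id=3 -> matches Carol
  - order 3 (Stapler): customer_id=1 -> matches Yara
  - order 4 (Camera): customer_id=1 -> matches Yara
  - order 5 (Mouse): customer_id=1 -> matches Yara
  - order 6 (Router): customer_id=2 -> matches George
  - order 7 (Laptop): customer_id=3 -> matches Carol
  - order 8 (Chair): customer_id=NULL, no match -> kept with NULL
All 8 rows appear; 1 has NULL customer.

SQL:
SELECT a.product, b.name AS customer
FROM orders a
LEFT JOIN customers b ON a.customer_id = b.id

Result:
product  | customer
---------+---------
Keyboard | Yara    
Notebook | Carol   
Stapler  | Yara    
Camera   | Yara    
Mouse    | Yara    
Router   | George  
Laptop   | Carol   
Chair    | NULL    


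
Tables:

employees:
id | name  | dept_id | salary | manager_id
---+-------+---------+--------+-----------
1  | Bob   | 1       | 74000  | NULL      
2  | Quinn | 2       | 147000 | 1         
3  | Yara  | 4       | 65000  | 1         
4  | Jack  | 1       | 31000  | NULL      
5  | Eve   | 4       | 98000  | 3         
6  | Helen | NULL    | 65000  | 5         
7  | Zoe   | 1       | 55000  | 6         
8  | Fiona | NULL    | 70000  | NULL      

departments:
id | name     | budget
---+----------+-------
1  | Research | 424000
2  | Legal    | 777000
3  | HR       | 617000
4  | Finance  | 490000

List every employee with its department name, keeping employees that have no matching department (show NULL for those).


LEFT JOIN keeps every row from employees (the left table); where dept_id has no match in departments, the department columns become NULL. Walk through each employee:
  - employee 1 (Bob): dept_id=1 -> matches Research
  - employee 2 (Quinn): dept_id=2 -> matches Legal
  - employee 3 (Yara): dept_id=4 -> matches Finance
  - employee 4 (Jack): dept_id=1 -> matches Research
  - employee 5 (Eve): dept_id=4 -> matches Finance
  - employee 6 (Helen): dept_id=NULL, no match -> kept with NULL
  - employee 7 (Zoe): dept_id=1 -> matches Research
  - employee 8 (Fiona): dept_id=NULL, no match -> kept with NULL
All 8 rows appear; 2 have NULL department.

SQL:
SELECT a.name, b.name AS department
FROM employees a
LEFT JOIN departments b ON a.dept_id = b.id

Result:
name  | department
------+-----------
Bob   | Research  
Quinn | Legal     
Yara  | Finance   
Jack  | Research  
Eve   | Finance   
Helen | NULL      
Zoe   | Research  
Fiona | NULL      


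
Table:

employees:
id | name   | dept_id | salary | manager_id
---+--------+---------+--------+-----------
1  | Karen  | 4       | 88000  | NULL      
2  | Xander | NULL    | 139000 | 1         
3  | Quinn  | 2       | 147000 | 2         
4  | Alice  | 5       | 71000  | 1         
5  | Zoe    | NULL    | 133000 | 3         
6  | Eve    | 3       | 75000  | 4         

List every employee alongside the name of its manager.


This is a self-join: employees is joined to a second copy of itself, matching each row's manager_id to another row's id. Use LEFT JOIN so rows with manager_id=NULL are kept.
  - employee 1 (Karen): manager_id=NULL -> NULL
  - employee 2 (Xander): manager_id=1 -> Karen
  - employee 3 (Quinn): manager_id=2 -> Xander
  - employee 4 (Alice): manager_id=1 -> Karen
  - employee 5 (Zoe): manager_id=3 -> Quinn
  - employee 6 (Eve): manager_id=4 -> Alice

SQL:
SELECT a.name AS item, b.name AS manager
FROM employees a
LEFT JOIN employees b ON a.manager_id = b.id

Result:
item   | manager
-------+--------
Karen  | NULL   
Xander | Karen  
Quinn  | Xander 
Alice  | Karen  
Zoe    | Quinn  
Eve    | Alice  


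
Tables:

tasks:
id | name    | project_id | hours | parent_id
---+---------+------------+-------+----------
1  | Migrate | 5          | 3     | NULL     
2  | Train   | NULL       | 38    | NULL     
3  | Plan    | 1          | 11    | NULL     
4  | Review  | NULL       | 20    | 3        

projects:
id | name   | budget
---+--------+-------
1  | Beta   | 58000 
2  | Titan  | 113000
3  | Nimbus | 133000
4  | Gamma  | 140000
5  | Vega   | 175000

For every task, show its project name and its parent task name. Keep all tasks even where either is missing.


Two LEFT JOINs from the same base table tasks: one to projects via project_id, one to tasks itself via parent_id. Both are LEFT so every task is preserved.
Match against projects:
  - task 1 (Migrate): project_id=5 -> matches Vega
  - task 2 (Train): project_id=NULL, no match -> kept with NULL
  - task 3 (Plan): project_id=1 -> matches Beta
  - task 4 (Review): project_id=NULL, no match -> kept with NULL
Match against tasks (self):
  - task 1 (Migrate): parent_id=NULL -> NULL
  - task 2 (Train): parent_id=NULL -> NULL
  - task 3 (Plan): parent_id=NULL -> NULL
  - task 4 (Review): parent_id=3 -> Plan

SQL:
SELECT a.name, b.name AS project, c.name AS parent
FROM tasks a
LEFT JOIN projects b ON a.project_id = b.id
LEFT JOIN tasks c ON a.parent_id = c.id

Result:
name    | project | parent
--------+---------+-------
Migrate | Vega    | NULL  
Train   | NULL    | NULL  
Plan    | Beta    | NULL  
Review  | NULL    | Plan  


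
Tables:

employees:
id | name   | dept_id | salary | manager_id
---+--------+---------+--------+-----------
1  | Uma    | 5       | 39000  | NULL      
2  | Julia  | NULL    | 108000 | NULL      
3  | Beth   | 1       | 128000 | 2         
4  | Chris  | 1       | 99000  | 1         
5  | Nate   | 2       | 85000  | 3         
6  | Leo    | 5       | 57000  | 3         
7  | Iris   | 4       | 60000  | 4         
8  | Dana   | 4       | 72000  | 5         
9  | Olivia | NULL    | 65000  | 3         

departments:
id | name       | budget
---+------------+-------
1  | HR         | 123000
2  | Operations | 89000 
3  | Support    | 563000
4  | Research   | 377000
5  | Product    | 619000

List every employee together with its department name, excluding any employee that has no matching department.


INNER JOIN keeps only employees rows whose dept_id matches an id in departments. Walk through each employee:
  - employee 1 (Uma): dept_id=5 -> matches Product
  - employee 2 (Julia): dept_id=NULL, no match -> dropped
  - employee 3 (Beth): dept_id=1 -> matches HR
  - employee 4 (Chris): dept_id=1 -> matches HR
  - employee 5 (Nate): dept_id=2 -> matches Operations
  - employee 6 (Leo): dept_id=5 -> matches Product
  - employee 7 (Iris): dept_id=4 -> matches Research
  - employee 8 (Dana): dept_id=4 -> matches Research
  - employee 9 (Olivia): dept_id=NULL, no match -> dropped
So 2 of 9 rows are dropped.

SQL:
SELECT a.name, b.name AS department
FROM employees a
INNER JOIN departments b ON a.dept_id = b.id

Result:
name  | department
------+-----------
Uma   | Product   
Beth  | HR        
Chris | HR        
Nate  | Operations
Leo   | Product   
Iris  | Research  
Dana  | Research  


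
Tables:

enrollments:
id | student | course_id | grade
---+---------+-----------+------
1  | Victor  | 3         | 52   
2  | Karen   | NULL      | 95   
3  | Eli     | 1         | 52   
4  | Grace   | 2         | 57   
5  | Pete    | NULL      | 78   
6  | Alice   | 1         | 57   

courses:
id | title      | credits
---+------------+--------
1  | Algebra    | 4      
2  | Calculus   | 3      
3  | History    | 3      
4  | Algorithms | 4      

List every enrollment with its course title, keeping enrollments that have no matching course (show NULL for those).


LEFT JOIN keeps every row from enrollments (the left table); where course_id has no match in courses, the course columns become NULL. Walk through each enrollment:
  - enrollment 1 (Victor): course_id=3 -> matches History
  - enrollment 2 (Karen): course_id=NULL, no match -> kept with NULL
  - enrollment 3 (Eli): course_id=1 -> matches Algebra
  - enrollment 4 (Grace): course_id=2 -> matches Calculus
  - enrollment 5 (Pete): course_id=NULL, no match -> kept with NULL
  - enrollment 6 (Alice): course_id=1 -> matches Algebra
All 6 rows appear; 2 have NULL course.

SQL:
SELECT a.student, b.title AS course
FROM enrollments a
LEFT JOIN courses b ON a.course_id = b.id

Result:
student | course  
--------+---------
Victor  | History 
Karen   | NULL    
Eli     | Algebra 
Grace   | Calculus
Pete    | NULL    
Alice   | Algebra 


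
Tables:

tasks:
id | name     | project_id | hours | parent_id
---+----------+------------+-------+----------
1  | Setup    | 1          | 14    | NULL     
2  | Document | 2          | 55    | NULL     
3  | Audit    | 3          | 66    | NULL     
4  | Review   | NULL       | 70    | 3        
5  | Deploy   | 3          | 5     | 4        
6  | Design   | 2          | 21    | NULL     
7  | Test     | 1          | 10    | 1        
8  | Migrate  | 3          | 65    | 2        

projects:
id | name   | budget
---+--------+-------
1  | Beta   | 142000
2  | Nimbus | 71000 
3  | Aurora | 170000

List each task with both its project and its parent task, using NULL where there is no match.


Two LEFT JOINs from the same base table tasks: one to projects via project_id, one to tasks itself via parent_id. Both are LEFT so every task is preserved.
Match against projects:
  - task 1 (Setup): project_id=1 -> matches Beta
  - task 2 (Document): project_id=2 -> matches Nimbus
  - task 3 (Audit): project_id=3 -> matches Aurora
  - task 4 (Review): project_id=NULL, no match -> kept with NULL
  - task 5 (Deploy): project_id=3 -> matches Aurora
  - task 6 (Design): project_id=2 -> matches Nimbus
  - task 7 (Test): project_id=1 -> matches Beta
  - task 8 (Migrate): project_id=3 -> matches Aurora
Match against tasks (self):
  - task 1 (Setup): parent_id=NULL -> NULL
  - task 2 (Document): parent_id=NULL -> NULL
  - task 3 (Audit): parent_id=NULL -> NULL
  - task 4 (Review): parent_id=3 -> Audit
  - task 5 (Deploy): parent_id=4 -> Review
  - task 6 (Design): parent_id=NULL -> NULL
  - task 7 (Test): parent_id=1 -> Setup
  - task 8 (Migrate): parent_id=2 -> Document

SQL:
SELECT a.name, b.name AS project, c.name AS parent
FROM tasks a
LEFT JOIN projects b ON a.project_id = b.id
LEFT JOIN tasks c ON a.parent_id = c.id

Result:
name     | project | parent  
---------+---------+---------
Setup    | Beta    | NULL    
Document | Nimbus  | NULL    
Audit    | Aurora  | NULL    
Review   | NULL    | Audit   
Deploy   | Aurora  | Review  
Design   | Nimbus  | NULL    
Test     | Beta    | Setup   
Migrate  | Aurora  | Document


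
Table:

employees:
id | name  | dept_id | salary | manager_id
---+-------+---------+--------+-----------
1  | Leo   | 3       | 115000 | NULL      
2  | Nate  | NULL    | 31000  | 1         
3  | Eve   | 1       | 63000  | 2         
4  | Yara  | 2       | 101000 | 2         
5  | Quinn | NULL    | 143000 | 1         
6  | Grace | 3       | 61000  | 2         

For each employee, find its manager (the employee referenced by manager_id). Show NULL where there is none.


This is a self-join: employees is joined to a second copy of itself, matching each row's manager_id to another row's id. Use LEFT JOIN so rows with manager_id=NULL are kept.
  - employee 1 (Leo): manager_id=NULL -> NULL
  - employee 2 (Nate): manager_id=1 -> Leo
  - employee 3 (Eve): manager_id=2 -> Nate
  - employee 4 (Yara): manager_id=2 -> Nate
  - employee 5 (Quinn): manager_id=1 -> Leo
  - employee 6 (Grace): manager_id=2 -> Nate

SQL:
SELECT a.name AS item, b.name AS manager
FROM employees a
LEFT JOIN employees b ON a.manager_id = b.id

Result:
item  | manager
------+--------
Leo   | NULL   
Nate  | Leo    
Eve   | Nate   
Yara  | Nate   
Quinn | Leo    
Grace | Nate   


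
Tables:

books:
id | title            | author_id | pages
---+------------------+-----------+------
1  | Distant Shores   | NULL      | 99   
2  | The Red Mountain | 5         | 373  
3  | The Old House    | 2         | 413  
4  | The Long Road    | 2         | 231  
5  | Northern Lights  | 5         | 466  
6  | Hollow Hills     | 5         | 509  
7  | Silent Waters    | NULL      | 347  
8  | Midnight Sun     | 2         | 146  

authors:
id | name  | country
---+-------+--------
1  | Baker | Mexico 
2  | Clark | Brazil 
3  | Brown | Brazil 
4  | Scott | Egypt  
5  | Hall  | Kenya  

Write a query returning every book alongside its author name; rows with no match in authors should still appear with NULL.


LEFT JOIN keeps every row from books (the left table); where author_id has no match in authors, the author columns become NULL. Walk through each book:
  - book 1 (Distant Shores): author_id=NULL, no match -> kept with NULL
  - book 2 (The Red Mountain): author_id=5 -> matches Hall
  - book 3 (The Old House): author_id=2 -> matches Clark
  - book 4 (The Long Road): author_id=2 -> matches Clark
  - book 5 (Northern Lights): author_id=5 -> matches Hall
  - book 6 (Hollow Hills): author_id=5 -> matches Hall
  - book 7 (Silent Waters): author_id=NULL, no match -> kept with NULL
  - book 8 (Midnight Sun): author_id=2 -> matches Clark
All 8 rows appear; 2 have NULL author.

SQL:
SELECT a.title, b.name AS author
FROM books a
LEFT JOIN authors b ON a.author_id = b.id

Result:
title            | author
-----------------+-------
Distant Shores   | NULL  
The Red Mountain | Hall  
The Old House    | Clark 
The Long Road    | Clark 
Northern Lights  | Hall  
Hollow Hills     | Hall  
Silent Waters    | NULL  
Midnight Sun     | Clark 


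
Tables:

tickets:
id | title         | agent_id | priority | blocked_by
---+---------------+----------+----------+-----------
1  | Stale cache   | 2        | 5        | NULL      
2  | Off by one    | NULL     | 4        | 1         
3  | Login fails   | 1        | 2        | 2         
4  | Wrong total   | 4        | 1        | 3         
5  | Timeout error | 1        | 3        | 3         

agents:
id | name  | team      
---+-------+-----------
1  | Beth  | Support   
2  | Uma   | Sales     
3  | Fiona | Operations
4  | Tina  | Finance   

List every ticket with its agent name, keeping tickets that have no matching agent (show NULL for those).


LEFT JOIN keeps every row from tickets (the left table); where agent_id has no match in agents, the agent columns become NULL. Walk through each ticket:
  - ticket 1 (Stale cache): agent_id=2 -> matches Uma
  - ticket 2 (Off by one): agent_id=NULL, no match -> kept with NULL
  - ticket 3 (Login fails): agent_id=1 -> matches Beth
  - ticket 4 (Wrong total): agent_id=4 -> matches Tina
  - ticket 5 (Timeout error): agent_id=1 -> matches Beth
All 5 rows appear; 1 has NULL agent.

SQL:
SELECT a.title, b.name AS agent
FROM tickets a
LEFT JOIN agents b ON a.agent_id = b.id

Result:
title         | agent
--------------+------
Stale cache   | Uma  
Off by one    | NULL 
Login fails   | Beth 
Wrong total   | Tina 
Timeout error | Beth 


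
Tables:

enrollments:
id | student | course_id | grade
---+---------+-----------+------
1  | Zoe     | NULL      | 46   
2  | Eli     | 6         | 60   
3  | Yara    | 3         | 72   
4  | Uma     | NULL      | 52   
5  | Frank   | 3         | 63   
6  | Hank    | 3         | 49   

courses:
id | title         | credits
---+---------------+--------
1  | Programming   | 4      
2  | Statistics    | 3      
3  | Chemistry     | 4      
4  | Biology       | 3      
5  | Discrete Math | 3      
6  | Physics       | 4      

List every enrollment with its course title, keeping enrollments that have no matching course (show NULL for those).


LEFT JOIN keeps every row from enrollments (the left table); where course_id has no match in courses, the course columns become NULL. Walk through each enrollment:
  - enrollment 1 (Zoe): course_id=NULL, no match -> kept with NULL
  - enrollment 2 (Eli): course_id=6 -> matches Physics
  - enrollment 3 (Yara): course_id=3 -> matches Chemistry
  - enrollment 4 (Uma): course_id=NULL, no match -> kept with NULL
  - enrollment 5 (Frank): course_id=3 -> matches Chemistry
  - enrollment 6 (Hank): course_id=3 -> matches Chemistry
All 6 rows appear; 2 have NULL course.

SQL:
SELECT a.student, b.title AS course
FROM enrollments a
LEFT JOIN courses b ON a.course_id = b.id

Result:
student | course   
--------+----------
Zoe     | NULL     
Eli     | Physics  
Yara    | Chemistry
Uma     | NULL     
Frank   | Chemistry
Hank    | Chemistry


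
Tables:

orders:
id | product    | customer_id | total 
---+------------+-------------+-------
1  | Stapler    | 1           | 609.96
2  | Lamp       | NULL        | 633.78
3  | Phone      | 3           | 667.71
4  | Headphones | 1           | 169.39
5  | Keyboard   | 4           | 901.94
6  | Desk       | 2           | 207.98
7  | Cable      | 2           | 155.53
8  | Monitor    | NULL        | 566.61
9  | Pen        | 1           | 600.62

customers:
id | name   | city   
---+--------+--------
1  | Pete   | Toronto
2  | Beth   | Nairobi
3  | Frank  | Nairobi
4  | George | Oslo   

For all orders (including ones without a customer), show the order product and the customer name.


LEFT JOIN keeps every row from orders (the left table); where customer_id has no match in customers, the customer columns become NULL. Walk through each order:
  - order 1 (Stapler): customer_id=1 -> matches Pete
  - order 2 (Lamp): customer_id=NULL, no match -> kept with NULL
  - order 3 (Phone): customer_id=3 -> matches Frank
  - order 4 (Headphones): customer_id=1 -> matches Pete
  - order 5 (Keyboard): customer_id=4 -> matches George
  - order 6 (Desk): customer_id=2 -> matches Beth
  - order 7 (Cable): customer_id=2 -> matches Beth
  - order 8 (Monitor): customer_id=NULL, no match -> kept with NULL
  - order 9 (Pen): customer_id=1 -> matches Pete
All 9 rows appear; 2 have NULL customer.

SQL:
SELECT a.product, b.name AS customer
FROM orders a
LEFT JOIN customers b ON a.customer_id = b.id

Result:
product    | customer
-----------+---------
Stapler    | Pete    
Lamp       | NULL    
Phone      | Frank   
Headphones | Pete    
Keyboard   | George  
Desk       | Beth    
Cable      | Beth    
Monitor    | NULL    
Pen        | Pete    


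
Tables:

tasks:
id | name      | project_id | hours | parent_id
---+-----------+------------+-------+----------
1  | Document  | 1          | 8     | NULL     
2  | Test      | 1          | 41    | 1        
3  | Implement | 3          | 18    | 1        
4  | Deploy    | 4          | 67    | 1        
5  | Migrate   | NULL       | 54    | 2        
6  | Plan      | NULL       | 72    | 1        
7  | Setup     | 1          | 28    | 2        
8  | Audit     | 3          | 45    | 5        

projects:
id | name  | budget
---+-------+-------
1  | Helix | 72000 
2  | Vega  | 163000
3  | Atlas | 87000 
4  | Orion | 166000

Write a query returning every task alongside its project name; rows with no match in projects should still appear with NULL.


LEFT JOIN keeps every row from tasks (the left table); where project_id has no match in projects, the project columns become NULL. Walk through each task:
  - task 1 (Document): project_id=1 -> matches Helix
  - task 2 (Test): project_id=1 -> matches Helix
  - task 3 (Implement): project_id=3 -> matches Atlas
  - task 4 (Deploy): project_id=4 -> matches Orion
  - task 5 (Migrate): project_id=NULL, no match -> kept with NULL
  - task 6 (Plan): project_id=NULL, no match -> kept with NULL
  - task 7 (Setup): project_id=1 -> matches Helix
  - task 8 (Audit): project_id=3 -> matches Atlas
All 8 rows appear; 2 have NULL project.

SQL:
SELECT a.name, b.name AS project
FROM tasks a
LEFT JOIN projects b ON a.project_id = b.id

Result:
name      | project
----------+--------
Document  | Helix  
Test      | Helix  
Implement | Atlas  
Deploy    | Orion  
Migrate   | NULL   
Plan      | NULL   
Setup     | Helix  
Audit     | Atlas  


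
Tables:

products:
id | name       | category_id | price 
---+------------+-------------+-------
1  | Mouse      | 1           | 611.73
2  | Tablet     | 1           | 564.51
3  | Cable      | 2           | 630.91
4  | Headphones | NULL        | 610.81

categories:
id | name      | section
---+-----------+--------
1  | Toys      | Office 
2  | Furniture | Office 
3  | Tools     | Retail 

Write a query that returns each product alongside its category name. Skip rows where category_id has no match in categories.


INNER JOIN keeps only products rows whose category_id matches an id in categories. Walk through each product:
  - product 1 (Mouse): category_id=1 -> matches Toys
  - product 2 (Tablet): category_id=1 -> matches Toys
  - product 3 (Cable): category_id=2 -> matches Furniture
  - product 4 (Headphones): category_id=NULL, no match -> dropped
So 1 of 4 rows is dropped.

SQL:
SELECT a.name, b.name AS category
FROM products a
INNER JOIN categories b ON a.category_id = b.id

Result:
name   | category 
-------+----------
Mouse  | Toys     
Tablet | Toys     
Cable  | Furniture


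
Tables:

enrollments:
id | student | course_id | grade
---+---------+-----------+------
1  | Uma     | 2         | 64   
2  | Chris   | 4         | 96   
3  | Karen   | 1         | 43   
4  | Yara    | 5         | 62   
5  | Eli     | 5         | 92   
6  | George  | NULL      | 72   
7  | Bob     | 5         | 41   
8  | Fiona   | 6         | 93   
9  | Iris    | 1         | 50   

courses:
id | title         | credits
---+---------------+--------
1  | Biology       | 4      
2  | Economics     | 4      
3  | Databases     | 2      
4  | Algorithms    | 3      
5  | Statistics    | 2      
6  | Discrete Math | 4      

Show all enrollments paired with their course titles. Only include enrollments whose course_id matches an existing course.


INNER JOIN keeps only enrollments rows whose course_id matches an id in courses. Walk through each enrollment:
  - enrollment 1 (Uma): course_id=2 -> matches Economics
  - enrollment 2 (Chris): course_id=4 -> matches Algorithms
  - enrollment 3 (Karen): course_id=1 -> matches Biology
  - enrollment 4 (Yara): course_id=5 -> matches Statistics
  - enrollment 5 (Eli): course_id=5 -> matches Statistics
  - enrollment 6 (George): course_id=NULL, no match -> dropped
  - enrollment 7 (Bob): course_id=5 -> matches Statistics
  - enrollment 8 (Fiona): course_id=6 -> matches Discrete Math
  - enrollment 9 (Iris): course_id=1 -> matches Biology
So 1 of 9 rows is dropped.

SQL:
SELECT a.student, b.title AS course
FROM enrollments a
INNER JOIN courses b ON a.course_id = b.id

Result:
student | course       
--------+--------------
Uma     | Economics    
Chris   | Algorithms   
Karen   | Biology      
Yara    | Statistics   
Eli     | Statistics   
Bob     | Statistics   
Fiona   | Discrete Math
Iris    | Biology      


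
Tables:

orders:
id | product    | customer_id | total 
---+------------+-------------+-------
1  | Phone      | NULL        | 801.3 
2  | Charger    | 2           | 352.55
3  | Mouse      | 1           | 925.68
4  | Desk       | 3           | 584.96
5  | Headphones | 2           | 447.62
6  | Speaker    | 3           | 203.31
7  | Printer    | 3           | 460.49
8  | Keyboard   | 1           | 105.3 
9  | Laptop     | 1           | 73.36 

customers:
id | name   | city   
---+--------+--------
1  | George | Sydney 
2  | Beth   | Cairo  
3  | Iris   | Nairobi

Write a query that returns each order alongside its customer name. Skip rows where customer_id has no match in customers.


INNER JOIN keeps only orders rows whose customer_id matches an id in customers. Walk through each order:
  - order 1 (Phone): customer_id=NULL, no match -> dropped
  - order 2 (Charger): customer_id=2 -> matches Beth
  - order 3 (Mouse): customer_id=1 -> matches George
  - order 4 (Desk): customer_id=3 -> matches Iris
  - order 5 (Headphones): customer_id=2 -> matches Beth
  - order 6 (Speaker): customer_id=3 -> matches Iris
  - order 7 (Printer): customer_id=3 -> matches Iris
  - order 8 (Keyboard): customer_id=1 -> matches George
  - order 9 (Laptop): customer_id=1 -> matches George
So 1 of 9 rows is dropped.

SQL:
SELECT a.product, b.name AS customer
FROM orders a
INNER JOIN customers b ON a.customer_id = b.id

Result:
product    | customer
-----------+---------
Charger    | Beth    
Mouse      | George  
Desk       | Iris    
Headphones | Beth    
Speaker    | Iris    
Printer    | Iris    
Keyboard   | George  
Laptop     | George  
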